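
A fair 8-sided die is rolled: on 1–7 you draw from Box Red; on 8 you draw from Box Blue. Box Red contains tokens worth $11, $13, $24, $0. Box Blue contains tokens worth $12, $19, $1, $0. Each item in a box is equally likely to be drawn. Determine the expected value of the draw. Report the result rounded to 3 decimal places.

$11.500

E[X | Box Red] = (11 + 13 + 24 + 0)/4 = 12
E[X | Box Blue] = (12 + 19 + 1 + 0)/4 = 8
E[X] = (7/8)·12 + (1/8)·8 = 23/2 ≈ 11.500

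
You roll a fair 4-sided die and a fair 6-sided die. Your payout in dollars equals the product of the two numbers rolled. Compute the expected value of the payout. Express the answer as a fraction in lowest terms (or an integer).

35/4 dollars

Distribution of the product of the two numbers rolled: 1 w.p. 1/24, 2 w.p. 1/12, 3 w.p. 1/12, 4 w.p. 1/8, 5 w.p. 1/24, 6 w.p. 1/8, …
E[payout] = (1/24)·1 + (1/12)·2 + (1/12)·3 + (1/8)·4 + (1/24)·5 + (1/8)·6 + (1/12)·8 + (1/24)·9 + (1/24)·10 + (1/8)·12 + (1/24)·15 + (1/24)·16 + (1/24)·18 + (1/24)·20 + (1/24)·24 = 35/4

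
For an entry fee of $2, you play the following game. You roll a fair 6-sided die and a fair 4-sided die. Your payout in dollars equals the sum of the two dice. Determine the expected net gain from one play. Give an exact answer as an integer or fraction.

Distribution of the sum of the two dice: 2 w.p. 1/24, 3 w.p. 1/12, 4 w.p. 1/8, 5 w.p. 1/6, 6 w.p. 1/6, 7 w.p. 1/6, …
E[payout] = (1/24)·2 + (1/12)·3 + (1/8)·4 + (1/6)·5 + (1/6)·6 + (1/6)·7 + (1/8)·8 + (1/12)·9 + (1/24)·10 = 6
Expected profit = 6 − 2 = 4

$4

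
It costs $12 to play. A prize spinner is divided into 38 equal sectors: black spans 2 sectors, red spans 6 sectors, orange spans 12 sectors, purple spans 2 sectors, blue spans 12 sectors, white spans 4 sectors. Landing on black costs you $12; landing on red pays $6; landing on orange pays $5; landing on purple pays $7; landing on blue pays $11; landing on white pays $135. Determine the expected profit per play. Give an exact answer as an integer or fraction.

151/19 dollars

E[payout] = (2/38)·(-12) + (6/38)·6 + (12/38)·5 + (2/38)·7 + (12/38)·11 + (4/38)·135 = 379/19
Expected profit = 379/19 − 12 = 151/19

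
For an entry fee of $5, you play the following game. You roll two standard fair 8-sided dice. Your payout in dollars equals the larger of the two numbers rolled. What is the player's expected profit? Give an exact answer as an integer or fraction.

13/16 dollars

Distribution of the larger of the two numbers rolled: 1 w.p. 1/64, 2 w.p. 3/64, 3 w.p. 5/64, 4 w.p. 7/64, 5 w.p. 9/64, 6 w.p. 11/64, …
E[payout] = (1/64)·1 + (3/64)·2 + (5/64)·3 + (7/64)·4 + (9/64)·5 + (11/64)·6 + (13/64)·7 + (15/64)·8 = 93/16
Expected profit = 93/16 − 5 = 13/16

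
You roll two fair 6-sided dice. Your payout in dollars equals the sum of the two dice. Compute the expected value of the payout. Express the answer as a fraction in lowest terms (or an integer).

$7

Distribution of the sum of the two dice: 2 w.p. 1/36, 3 w.p. 1/18, 4 w.p. 1/12, 5 w.p. 1/9, 6 w.p. 5/36, 7 w.p. 1/6, …
E[payout] = (1/36)·2 + (1/18)·3 + (1/12)·4 + (1/9)·5 + (5/36)·6 + (1/6)·7 + (5/36)·8 + (1/9)·9 + (1/12)·10 + (1/18)·11 + (1/36)·12 = 7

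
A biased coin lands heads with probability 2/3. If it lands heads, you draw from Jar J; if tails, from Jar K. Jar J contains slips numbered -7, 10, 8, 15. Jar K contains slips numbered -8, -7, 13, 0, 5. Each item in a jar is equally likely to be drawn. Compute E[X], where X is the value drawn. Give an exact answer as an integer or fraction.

E[X | Jar J] = (-7 + 10 + 8 + 15)/4 = 13/2
E[X | Jar K] = (-8 − 7 + 13 + 0 + 5)/5 = 3/5
E[X] = (2/3)·13/2 + (1/3)·3/5 = 68/15

68/15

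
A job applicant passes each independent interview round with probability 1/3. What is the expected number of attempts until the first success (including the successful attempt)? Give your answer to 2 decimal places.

For a geometric distribution, E[trials] = 1/p = 1/(1/3) = 3.
≈ 3.00

3.00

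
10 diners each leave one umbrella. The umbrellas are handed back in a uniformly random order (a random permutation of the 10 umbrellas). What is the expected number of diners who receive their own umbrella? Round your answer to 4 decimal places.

Let Xᵢ = 1 if person i gets their own umbrella. For each i, P(Xᵢ=1) = 1/10.
By linearity of expectation, E[X₁+…+X_10] = 10·(1/10) = 1.
≈ 1.0000

1.0000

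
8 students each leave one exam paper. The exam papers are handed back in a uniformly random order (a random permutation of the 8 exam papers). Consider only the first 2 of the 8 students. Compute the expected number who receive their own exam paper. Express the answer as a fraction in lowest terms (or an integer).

Let Xᵢ = 1 if person i gets their own exam paper. For each i, P(Xᵢ=1) = 1/8.
By linearity of expectation, E[X₁+…+X_2] = 2·(1/8) = 1/4.

1/4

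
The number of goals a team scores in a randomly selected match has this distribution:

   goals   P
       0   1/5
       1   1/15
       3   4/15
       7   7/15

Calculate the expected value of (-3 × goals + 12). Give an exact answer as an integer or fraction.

-2/5

E[-3x+12] = (1/5)·12 + (1/15)·9 + (4/15)·3 + (7/15)·(-9)
     = -2/5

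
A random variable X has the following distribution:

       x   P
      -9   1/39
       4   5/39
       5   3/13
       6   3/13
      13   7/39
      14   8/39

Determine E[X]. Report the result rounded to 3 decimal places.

E[X] = (1/39)·(-9) + (5/39)·4 + (3/13)·5 + (3/13)·6 + (7/39)·13 + (8/39)·14
     = 313/39 ≈ 8.026

8.026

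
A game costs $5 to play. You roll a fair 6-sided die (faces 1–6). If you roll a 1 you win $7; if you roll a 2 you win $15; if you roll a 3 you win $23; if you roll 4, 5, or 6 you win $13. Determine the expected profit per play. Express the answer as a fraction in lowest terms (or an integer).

E[payout] = (1/6)·7 + (1/2)·13 + (1/6)·15 + (1/6)·23 = 14
Expected profit = 14 − 5 = 9

$9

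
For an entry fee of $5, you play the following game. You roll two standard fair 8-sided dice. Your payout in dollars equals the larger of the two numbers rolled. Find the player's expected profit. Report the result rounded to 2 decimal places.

Distribution of the larger of the two numbers rolled: 1 w.p. 1/64, 2 w.p. 3/64, 3 w.p. 5/64, 4 w.p. 7/64, 5 w.p. 9/64, 6 w.p. 11/64, …
E[payout] = (1/64)·1 + (3/64)·2 + (5/64)·3 + (7/64)·4 + (9/64)·5 + (11/64)·6 + (13/64)·7 + (15/64)·8 = 93/16
Expected profit = 93/16 − 5 = 13/16 ≈ $0.81

$0.81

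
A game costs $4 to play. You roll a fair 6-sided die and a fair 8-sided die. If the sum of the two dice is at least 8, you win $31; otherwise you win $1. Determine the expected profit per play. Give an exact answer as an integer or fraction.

111/8 dollars

E[payout] = (7/16)·1 + (9/16)·31 = 143/8
Expected profit = 143/8 − 4 = 111/8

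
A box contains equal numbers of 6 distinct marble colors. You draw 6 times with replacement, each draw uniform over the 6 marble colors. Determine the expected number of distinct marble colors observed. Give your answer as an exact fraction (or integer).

Let Xⱼ=1 if type j appears at least once. P(Xⱼ=1) = 1 − ((6−1)/6)^6 = 31031/46656.
E[#distinct] = 6·31031/46656 = 31031/7776.

31031/7776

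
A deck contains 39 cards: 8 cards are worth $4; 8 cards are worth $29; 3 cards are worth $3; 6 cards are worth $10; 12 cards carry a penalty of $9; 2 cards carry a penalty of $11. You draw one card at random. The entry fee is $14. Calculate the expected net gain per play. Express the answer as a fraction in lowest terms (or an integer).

E[payout] = (8/39)·4 + (8/39)·29 + (3/39)·3 + (6/39)·10 + (12/39)·(-9) + (2/39)·(-11) = 203/39
Expected profit = 203/39 − 14 = -343/39

-343/39 dollars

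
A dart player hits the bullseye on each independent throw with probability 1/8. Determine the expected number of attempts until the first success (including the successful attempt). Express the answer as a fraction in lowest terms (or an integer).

8

For a geometric distribution, E[trials] = 1/p = 1/(1/8) = 8.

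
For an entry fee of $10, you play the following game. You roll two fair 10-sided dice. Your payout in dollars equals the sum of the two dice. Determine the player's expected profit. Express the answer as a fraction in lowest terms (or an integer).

$1

Distribution of the sum of the two dice: 2 w.p. 1/100, 3 w.p. 1/50, 4 w.p. 3/100, 5 w.p. 1/25, 6 w.p. 1/20, 7 w.p. 3/50, …
E[payout] = (1/100)·2 + (1/50)·3 + (3/100)·4 + (1/25)·5 + (1/20)·6 + (3/50)·7 + (7/100)·8 + (2/25)·9 + (9/100)·10 + (1/10)·11 + (9/100)·12 + (2/25)·13 + (7/100)·14 + (3/50)·15 + (1/20)·16 + (1/25)·17 + (3/100)·18 + (1/50)·19 + (1/100)·20 = 11
Expected profit = 11 − 10 = 1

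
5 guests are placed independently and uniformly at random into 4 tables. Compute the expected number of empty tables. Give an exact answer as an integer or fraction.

Let Xⱼ=1 if table j is empty. P(Xⱼ=1) = ((4-1)/4)^5 = 243/1024.
By linearity, E[#empty] = 4·243/1024 = 243/256.

243/256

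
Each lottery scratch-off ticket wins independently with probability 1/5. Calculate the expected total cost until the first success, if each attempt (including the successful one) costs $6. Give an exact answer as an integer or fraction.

E[#attempts] = 1/p = 5; E[cost] = 6·5 = 30.

$30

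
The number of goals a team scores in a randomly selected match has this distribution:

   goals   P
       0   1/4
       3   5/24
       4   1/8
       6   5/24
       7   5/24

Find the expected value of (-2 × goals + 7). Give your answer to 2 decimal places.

E[-2x+7] = (1/4)·7 + (5/24)·1 + (1/8)·(-1) + (5/24)·(-5) + (5/24)·(-7)
     = -2/3 ≈ -0.67

-0.67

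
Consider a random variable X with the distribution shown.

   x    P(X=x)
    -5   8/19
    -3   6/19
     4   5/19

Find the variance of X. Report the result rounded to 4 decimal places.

13.5789

E[X] = (8/19)·(-5) + (6/19)·(-3) + (5/19)·4 = -2
E[X²] = (8/19)·25 + (6/19)·9 + (5/19)·16 = 334/19
Var(X) = 334/19 − (-2)² = 258/19 ≈ 13.5789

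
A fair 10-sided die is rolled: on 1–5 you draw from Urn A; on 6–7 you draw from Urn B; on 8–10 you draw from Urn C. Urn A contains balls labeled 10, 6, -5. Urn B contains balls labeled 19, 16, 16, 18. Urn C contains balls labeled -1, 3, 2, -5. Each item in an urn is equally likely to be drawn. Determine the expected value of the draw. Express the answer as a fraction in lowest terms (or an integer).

E[X | Urn A] = (10 + 6 − 5)/3 = 11/3
E[X | Urn B] = (19 + 16 + 16 + 18)/4 = 69/4
E[X | Urn C] = (-1 + 3 + 2 − 5)/4 = -1/4
E[X] = (1/2)·11/3 + (1/5)·69/4 + (3/10)·(-1/4) = 125/24

125/24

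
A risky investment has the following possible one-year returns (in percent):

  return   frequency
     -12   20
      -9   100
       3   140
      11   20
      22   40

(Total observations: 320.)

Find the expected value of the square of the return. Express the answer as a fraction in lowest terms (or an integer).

1701/16

Total = 320, so P(return=-12) = 20/320, etc.
E[X²] = (1/16)·144 + (5/16)·81 + (7/16)·9 + (1/16)·121 + (1/8)·484
     = 1701/16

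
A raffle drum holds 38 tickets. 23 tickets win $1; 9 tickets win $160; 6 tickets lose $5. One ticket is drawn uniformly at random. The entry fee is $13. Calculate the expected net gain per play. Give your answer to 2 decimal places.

$24.71

E[payout] = (23/38)·1 + (9/38)·160 + (6/38)·(-5) = 1433/38
Expected profit = 1433/38 − 13 = 939/38 ≈ $24.71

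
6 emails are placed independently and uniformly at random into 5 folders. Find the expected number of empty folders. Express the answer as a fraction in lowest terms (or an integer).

Let Xⱼ=1 if folder j is empty. P(Xⱼ=1) = ((5-1)/5)^6 = 4096/15625.
By linearity, E[#empty] = 5·4096/15625 = 4096/3125.

4096/3125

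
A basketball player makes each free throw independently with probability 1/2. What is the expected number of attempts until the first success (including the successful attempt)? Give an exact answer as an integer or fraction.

2

For a geometric distribution, E[trials] = 1/p = 1/(1/2) = 2.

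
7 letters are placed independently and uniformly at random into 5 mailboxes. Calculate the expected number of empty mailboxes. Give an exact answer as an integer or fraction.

16384/15625

Let Xⱼ=1 if mailbox j is empty. P(Xⱼ=1) = ((5-1)/5)^7 = 16384/78125.
By linearity, E[#empty] = 5·16384/78125 = 16384/15625.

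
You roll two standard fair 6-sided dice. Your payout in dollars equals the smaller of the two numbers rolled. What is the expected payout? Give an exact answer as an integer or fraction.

Distribution of the smaller of the two numbers rolled: 1 w.p. 11/36, 2 w.p. 1/4, 3 w.p. 7/36, 4 w.p. 5/36, 5 w.p. 1/12, 6 w.p. 1/36
E[payout] = (11/36)·1 + (1/4)·2 + (7/36)·3 + (5/36)·4 + (1/12)·5 + (1/36)·6 = 91/36

91/36 dollars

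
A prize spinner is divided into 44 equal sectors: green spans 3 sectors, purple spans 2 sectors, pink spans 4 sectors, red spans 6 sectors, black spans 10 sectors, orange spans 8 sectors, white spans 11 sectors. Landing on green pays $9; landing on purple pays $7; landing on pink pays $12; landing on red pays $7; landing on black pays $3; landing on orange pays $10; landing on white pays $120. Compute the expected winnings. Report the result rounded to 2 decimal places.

E[payout] = (3/44)·9 + (2/44)·7 + (4/44)·12 + (6/44)·7 + (10/44)·3 + (8/44)·10 + (11/44)·120 = 1561/44
≈ $35.48

$35.48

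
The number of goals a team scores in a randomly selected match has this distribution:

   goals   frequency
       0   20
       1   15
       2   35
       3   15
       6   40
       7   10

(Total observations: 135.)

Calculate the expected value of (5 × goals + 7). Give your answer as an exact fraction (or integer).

629/27

Total = 135, so P(goals=0) = 20/135, etc.
E[5x+7] = (4/27)·7 + (1/9)·12 + (7/27)·17 + (1/9)·22 + (8/27)·37 + (2/27)·42
     = 629/27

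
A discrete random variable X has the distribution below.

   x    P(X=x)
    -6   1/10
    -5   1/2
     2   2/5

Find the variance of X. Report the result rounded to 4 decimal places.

E[X] = (1/10)·(-6) + (1/2)·(-5) + (2/5)·2 = -23/10
E[X²] = (1/10)·36 + (1/2)·25 + (2/5)·4 = 177/10
Var(X) = 177/10 − (-23/10)² = 1241/100 ≈ 12.4100

12.4100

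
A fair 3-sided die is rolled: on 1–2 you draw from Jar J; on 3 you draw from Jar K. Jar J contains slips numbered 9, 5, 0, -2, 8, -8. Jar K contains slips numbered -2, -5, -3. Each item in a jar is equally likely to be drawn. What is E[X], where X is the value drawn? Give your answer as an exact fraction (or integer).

2/9

E[X | Jar J] = (9 + 5 + 0 − 2 + 8 − 8)/6 = 2
E[X | Jar K] = (-2 − 5 − 3)/3 = -10/3
E[X] = (2/3)·2 + (1/3)·(-10/3) = 2/9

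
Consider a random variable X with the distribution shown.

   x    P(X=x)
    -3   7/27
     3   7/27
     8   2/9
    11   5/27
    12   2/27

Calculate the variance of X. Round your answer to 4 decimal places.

E[X] = (7/27)·(-3) + (7/27)·3 + (2/9)·8 + (5/27)·11 + (2/27)·12 = 127/27
E[X²] = (7/27)·9 + (7/27)·9 + (2/9)·64 + (5/27)·121 + (2/27)·144 = 1403/27
Var(X) = 1403/27 − (127/27)² = 21752/729 ≈ 29.8381

29.8381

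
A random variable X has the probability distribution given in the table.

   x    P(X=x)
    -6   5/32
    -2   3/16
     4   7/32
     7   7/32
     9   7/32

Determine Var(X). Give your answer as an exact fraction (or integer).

7407/256

E[X] = (5/32)·(-6) + (3/16)·(-2) + (7/32)·4 + (7/32)·7 + (7/32)·9 = 49/16
E[X²] = (5/32)·36 + (3/16)·4 + (7/32)·16 + (7/32)·49 + (7/32)·81 = 613/16
Var(X) = 613/16 − (49/16)² = 7407/256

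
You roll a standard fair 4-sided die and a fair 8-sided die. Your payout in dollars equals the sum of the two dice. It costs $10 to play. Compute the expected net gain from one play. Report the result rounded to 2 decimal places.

Distribution of the sum of the two dice: 2 w.p. 1/32, 3 w.p. 1/16, 4 w.p. 3/32, 5 w.p. 1/8, 6 w.p. 1/8, 7 w.p. 1/8, …
E[payout] = (1/32)·2 + (1/16)·3 + (3/32)·4 + (1/8)·5 + (1/8)·6 + (1/8)·7 + (1/8)·8 + (1/8)·9 + (3/32)·10 + (1/16)·11 + (1/32)·12 = 7
Expected profit = 7 − 10 = -3 ≈ -$3.00

-$3.00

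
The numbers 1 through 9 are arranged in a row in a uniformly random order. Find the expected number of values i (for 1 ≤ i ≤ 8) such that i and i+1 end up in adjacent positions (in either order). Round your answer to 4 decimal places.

For each i ∈ {1,…,8}, let Xᵢ = 1 if i and i+1 are adjacent. P(Xᵢ=1) = 2·(9−1)!/9! = 2/9.
By linearity, E[ΣXᵢ] = (8)·(2/9) = 16/9.
≈ 1.7778

1.7778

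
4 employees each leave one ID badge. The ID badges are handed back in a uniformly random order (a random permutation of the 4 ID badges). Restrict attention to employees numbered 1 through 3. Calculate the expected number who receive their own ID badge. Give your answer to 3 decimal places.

0.750

Let Xᵢ = 1 if person i gets their own ID badge. For each i, P(Xᵢ=1) = 1/4.
By linearity of expectation, E[X₁+…+X_3] = 3·(1/4) = 3/4.
≈ 0.750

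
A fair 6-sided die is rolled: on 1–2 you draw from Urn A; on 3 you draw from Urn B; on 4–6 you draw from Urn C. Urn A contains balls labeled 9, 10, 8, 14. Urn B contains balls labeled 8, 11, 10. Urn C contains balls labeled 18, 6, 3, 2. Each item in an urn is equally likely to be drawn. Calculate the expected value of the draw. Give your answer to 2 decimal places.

8.65

E[X | Urn A] = (9 + 10 + 8 + 14)/4 = 41/4
E[X | Urn B] = (8 + 11 + 10)/3 = 29/3
E[X | Urn C] = (18 + 6 + 3 + 2)/4 = 29/4
E[X] = (1/3)·41/4 + (1/6)·29/3 + (1/2)·29/4 = 623/72 ≈ 8.65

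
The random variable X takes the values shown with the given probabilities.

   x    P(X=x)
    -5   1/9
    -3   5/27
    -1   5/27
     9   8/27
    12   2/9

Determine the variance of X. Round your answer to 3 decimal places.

E[X] = (1/9)·(-5) + (5/27)·(-3) + (5/27)·(-1) + (8/27)·9 + (2/9)·12 = 109/27
E[X²] = (1/9)·25 + (5/27)·9 + (5/27)·1 + (8/27)·81 + (2/9)·144 = 1637/27
Var(X) = 1637/27 − (109/27)² = 32318/729 ≈ 44.332

44.332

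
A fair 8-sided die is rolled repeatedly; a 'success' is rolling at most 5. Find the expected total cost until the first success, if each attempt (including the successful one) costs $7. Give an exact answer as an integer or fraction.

E[#attempts] = 1/p = 8/5; E[cost] = 7·8/5 = 56/5.

56/5 dollars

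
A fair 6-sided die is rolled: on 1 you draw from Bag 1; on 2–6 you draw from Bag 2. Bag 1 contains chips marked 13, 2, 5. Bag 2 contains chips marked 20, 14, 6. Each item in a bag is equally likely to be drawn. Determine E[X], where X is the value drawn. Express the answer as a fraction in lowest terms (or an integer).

110/9

E[X | Bag 1] = (13 + 2 + 5)/3 = 20/3
E[X | Bag 2] = (20 + 14 + 6)/3 = 40/3
E[X] = (1/6)·20/3 + (5/6)·40/3 = 110/9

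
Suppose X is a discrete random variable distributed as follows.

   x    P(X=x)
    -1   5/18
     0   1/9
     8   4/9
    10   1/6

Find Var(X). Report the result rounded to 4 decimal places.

20.9414

E[X] = (5/18)·(-1) + (1/9)·0 + (4/9)·8 + (1/6)·10 = 89/18
E[X²] = (5/18)·1 + (1/9)·0 + (4/9)·64 + (1/6)·100 = 817/18
Var(X) = 817/18 − (89/18)² = 6785/324 ≈ 20.9414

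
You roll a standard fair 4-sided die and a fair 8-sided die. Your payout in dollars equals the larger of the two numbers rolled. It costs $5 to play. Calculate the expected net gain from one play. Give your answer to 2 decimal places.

Distribution of the larger of the two numbers rolled: 1 w.p. 1/32, 2 w.p. 3/32, 3 w.p. 5/32, 4 w.p. 7/32, 5 w.p. 1/8, 6 w.p. 1/8, …
E[payout] = (1/32)·1 + (3/32)·2 + (5/32)·3 + (7/32)·4 + (1/8)·5 + (1/8)·6 + (1/8)·7 + (1/8)·8 = 77/16
Expected profit = 77/16 − 5 = -3/16 ≈ -$0.19

-$0.19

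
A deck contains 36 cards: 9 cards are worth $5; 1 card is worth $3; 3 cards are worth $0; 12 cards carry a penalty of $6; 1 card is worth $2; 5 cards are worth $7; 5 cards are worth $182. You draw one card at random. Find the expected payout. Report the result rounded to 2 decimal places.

$25.64

E[payout] = (9/36)·5 + (1/36)·3 + (3/36)·0 + (12/36)·(-6) + (1/36)·2 + (5/36)·7 + (5/36)·182 = 923/36
≈ $25.64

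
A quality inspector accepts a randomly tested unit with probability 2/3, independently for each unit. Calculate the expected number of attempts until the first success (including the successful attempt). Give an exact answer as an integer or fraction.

For a geometric distribution, E[trials] = 1/p = 1/(2/3) = 3/2.

3/2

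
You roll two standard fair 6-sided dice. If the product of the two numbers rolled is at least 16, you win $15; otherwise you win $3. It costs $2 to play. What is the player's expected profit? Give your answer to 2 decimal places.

$4.67

E[payout] = (25/36)·3 + (11/36)·15 = 20/3
Expected profit = 20/3 − 2 = 14/3 ≈ $4.67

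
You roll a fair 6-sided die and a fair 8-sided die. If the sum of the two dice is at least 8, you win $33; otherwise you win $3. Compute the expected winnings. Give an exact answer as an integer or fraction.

159/8 dollars

E[payout] = (7/16)·3 + (9/16)·33 = 159/8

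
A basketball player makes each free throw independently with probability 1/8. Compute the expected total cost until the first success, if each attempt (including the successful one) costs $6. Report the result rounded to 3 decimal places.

$48.000

E[#attempts] = 1/p = 8; E[cost] = 6·8 = 48.
≈ 48.000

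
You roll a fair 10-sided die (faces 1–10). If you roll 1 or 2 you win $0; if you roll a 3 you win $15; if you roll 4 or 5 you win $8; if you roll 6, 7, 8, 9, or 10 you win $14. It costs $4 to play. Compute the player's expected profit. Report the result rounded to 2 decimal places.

E[payout] = (1/5)·0 + (1/5)·8 + (1/2)·14 + (1/10)·15 = 101/10
Expected profit = 101/10 − 4 = 61/10 ≈ $6.10

$6.10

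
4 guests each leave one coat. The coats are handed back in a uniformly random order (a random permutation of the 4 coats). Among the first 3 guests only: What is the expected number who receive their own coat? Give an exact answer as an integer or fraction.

Let Xᵢ = 1 if person i gets their own coat. For each i, P(Xᵢ=1) = 1/4.
By linearity of expectation, E[X₁+…+X_3] = 3·(1/4) = 3/4.

3/4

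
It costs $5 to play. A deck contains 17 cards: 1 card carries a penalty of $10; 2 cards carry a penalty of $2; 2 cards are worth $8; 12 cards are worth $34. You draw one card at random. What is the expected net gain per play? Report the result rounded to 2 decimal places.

$19.12

E[payout] = (1/17)·(-10) + (2/17)·(-2) + (2/17)·8 + (12/17)·34 = 410/17
Expected profit = 410/17 − 5 = 325/17 ≈ $19.12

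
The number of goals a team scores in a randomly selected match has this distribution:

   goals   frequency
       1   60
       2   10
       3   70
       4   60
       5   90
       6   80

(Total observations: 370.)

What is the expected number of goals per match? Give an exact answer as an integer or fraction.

Total = 370, so P(goals=1) = 60/370, etc.
E[X] = (6/37)·1 + (1/37)·2 + (7/37)·3 + (6/37)·4 + (9/37)·5 + (8/37)·6
     = 146/37

146/37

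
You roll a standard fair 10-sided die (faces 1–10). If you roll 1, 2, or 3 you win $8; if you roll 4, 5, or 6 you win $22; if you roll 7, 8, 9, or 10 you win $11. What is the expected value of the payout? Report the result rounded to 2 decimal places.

$13.40

E[payout] = (3/10)·8 + (2/5)·11 + (3/10)·22 = 67/5
≈ $13.40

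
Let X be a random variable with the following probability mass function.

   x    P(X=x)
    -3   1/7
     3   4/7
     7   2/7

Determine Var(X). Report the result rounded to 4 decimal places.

9.6327

E[X] = (1/7)·(-3) + (4/7)·3 + (2/7)·7 = 23/7
E[X²] = (1/7)·9 + (4/7)·9 + (2/7)·49 = 143/7
Var(X) = 143/7 − (23/7)² = 472/49 ≈ 9.6327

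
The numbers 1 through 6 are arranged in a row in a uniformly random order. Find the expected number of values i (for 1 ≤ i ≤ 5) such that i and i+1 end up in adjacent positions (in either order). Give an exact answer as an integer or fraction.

For each i ∈ {1,…,5}, let Xᵢ = 1 if i and i+1 are adjacent. P(Xᵢ=1) = 2·(6−1)!/6! = 2/6.
By linearity, E[ΣXᵢ] = (5)·(2/6) = 5/3.

5/3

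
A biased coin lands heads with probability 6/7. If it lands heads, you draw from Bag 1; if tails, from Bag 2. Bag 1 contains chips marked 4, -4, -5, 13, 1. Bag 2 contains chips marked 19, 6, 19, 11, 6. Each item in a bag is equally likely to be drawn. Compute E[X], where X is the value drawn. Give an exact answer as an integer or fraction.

23/7

E[X | Bag 1] = (4 − 4 − 5 + 13 + 1)/5 = 9/5
E[X | Bag 2] = (19 + 6 + 19 + 11 + 6)/5 = 61/5
E[X] = (6/7)·9/5 + (1/7)·61/5 = 23/7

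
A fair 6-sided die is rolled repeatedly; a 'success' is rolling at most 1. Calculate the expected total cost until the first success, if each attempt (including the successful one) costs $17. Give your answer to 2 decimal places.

E[#attempts] = 1/p = 6; E[cost] = 17·6 = 102.
≈ 102.00

$102.00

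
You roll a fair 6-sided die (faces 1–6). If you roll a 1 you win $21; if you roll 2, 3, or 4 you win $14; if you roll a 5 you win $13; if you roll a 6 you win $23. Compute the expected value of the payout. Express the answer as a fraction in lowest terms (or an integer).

E[payout] = (1/6)·13 + (1/2)·14 + (1/6)·21 + (1/6)·23 = 33/2

33/2 dollars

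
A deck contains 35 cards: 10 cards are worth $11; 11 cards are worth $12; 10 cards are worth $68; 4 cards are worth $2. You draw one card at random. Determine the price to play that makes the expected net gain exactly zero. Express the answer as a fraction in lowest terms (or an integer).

186/7 dollars

E[payout] = (10/35)·11 + (11/35)·12 + (10/35)·68 + (4/35)·2 = 186/7
Fair fee = E[payout] = 186/7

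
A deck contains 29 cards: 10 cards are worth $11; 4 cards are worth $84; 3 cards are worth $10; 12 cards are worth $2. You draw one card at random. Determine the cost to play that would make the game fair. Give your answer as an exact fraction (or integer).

500/29 dollars

E[payout] = (10/29)·11 + (4/29)·84 + (3/29)·10 + (12/29)·2 = 500/29
Fair fee = E[payout] = 500/29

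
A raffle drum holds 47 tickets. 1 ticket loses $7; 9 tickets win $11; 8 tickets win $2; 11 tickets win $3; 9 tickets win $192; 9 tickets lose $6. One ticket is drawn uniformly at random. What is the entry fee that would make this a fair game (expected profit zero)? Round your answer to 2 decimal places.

E[payout] = (1/47)·(-7) + (9/47)·11 + (8/47)·2 + (11/47)·3 + (9/47)·192 + (9/47)·(-6) = 1815/47
Fair fee = E[payout] = 1815/47 ≈ $38.62

$38.62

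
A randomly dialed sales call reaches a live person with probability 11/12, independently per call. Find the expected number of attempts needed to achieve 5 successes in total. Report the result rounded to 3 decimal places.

By linearity (sum of 5 independent geometric waits), E[trials] = 5/p = 5/(11/12) = 60/11.
≈ 5.455

5.455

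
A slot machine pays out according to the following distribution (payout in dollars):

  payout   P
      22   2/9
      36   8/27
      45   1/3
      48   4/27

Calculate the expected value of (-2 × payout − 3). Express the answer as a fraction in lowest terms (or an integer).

E[-2x-3] = (2/9)·(-47) + (8/27)·(-75) + (1/3)·(-93) + (4/27)·(-99)
     = -235/3

-235/3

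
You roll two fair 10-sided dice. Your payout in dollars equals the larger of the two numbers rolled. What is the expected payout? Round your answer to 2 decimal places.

Distribution of the larger of the two numbers rolled: 1 w.p. 1/100, 2 w.p. 3/100, 3 w.p. 1/20, 4 w.p. 7/100, 5 w.p. 9/100, 6 w.p. 11/100, …
E[payout] = (1/100)·1 + (3/100)·2 + (1/20)·3 + (7/100)·4 + (9/100)·5 + (11/100)·6 + (13/100)·7 + (3/20)·8 + (17/100)·9 + (19/100)·10 = 143/20
≈ $7.15

$7.15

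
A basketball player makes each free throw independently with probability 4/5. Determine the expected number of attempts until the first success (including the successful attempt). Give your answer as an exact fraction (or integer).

5/4

For a geometric distribution, E[trials] = 1/p = 1/(4/5) = 5/4.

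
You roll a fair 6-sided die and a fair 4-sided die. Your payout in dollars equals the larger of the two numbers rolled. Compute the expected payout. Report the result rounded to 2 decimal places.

$3.92

Distribution of the larger of the two numbers rolled: 1 w.p. 1/24, 2 w.p. 1/8, 3 w.p. 5/24, 4 w.p. 7/24, 5 w.p. 1/6, 6 w.p. 1/6
E[payout] = (1/24)·1 + (1/8)·2 + (5/24)·3 + (7/24)·4 + (1/6)·5 + (1/6)·6 = 47/12
≈ $3.92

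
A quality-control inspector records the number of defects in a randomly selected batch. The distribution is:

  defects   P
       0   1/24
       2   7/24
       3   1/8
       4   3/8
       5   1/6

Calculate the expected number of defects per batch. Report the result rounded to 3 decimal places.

E[X] = (1/24)·0 + (7/24)·2 + (1/8)·3 + (3/8)·4 + (1/6)·5
     = 79/24 ≈ 3.292

3.292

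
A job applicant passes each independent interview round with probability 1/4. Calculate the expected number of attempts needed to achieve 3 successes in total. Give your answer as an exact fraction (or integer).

By linearity (sum of 3 independent geometric waits), E[trials] = 3/p = 3/(1/4) = 12.

12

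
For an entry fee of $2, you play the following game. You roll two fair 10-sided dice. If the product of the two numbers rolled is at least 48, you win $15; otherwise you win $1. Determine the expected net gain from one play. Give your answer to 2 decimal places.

$2.36

E[payout] = (19/25)·1 + (6/25)·15 = 109/25
Expected profit = 109/25 − 2 = 59/25 ≈ $2.36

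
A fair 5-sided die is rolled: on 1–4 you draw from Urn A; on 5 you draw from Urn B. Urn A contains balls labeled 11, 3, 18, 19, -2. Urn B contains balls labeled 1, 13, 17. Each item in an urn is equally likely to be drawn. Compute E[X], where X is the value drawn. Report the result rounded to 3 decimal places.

9.907

E[X | Urn A] = (11 + 3 + 18 + 19 − 2)/5 = 49/5
E[X | Urn B] = (1 + 13 + 17)/3 = 31/3
E[X] = (4/5)·49/5 + (1/5)·31/3 = 743/75 ≈ 9.907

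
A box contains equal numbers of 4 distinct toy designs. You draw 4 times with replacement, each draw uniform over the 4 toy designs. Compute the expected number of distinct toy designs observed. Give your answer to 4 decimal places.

Let Xⱼ=1 if type j appears at least once. P(Xⱼ=1) = 1 − ((4−1)/4)^4 = 175/256.
E[#distinct] = 4·175/256 = 175/64.
≈ 2.7344

2.7344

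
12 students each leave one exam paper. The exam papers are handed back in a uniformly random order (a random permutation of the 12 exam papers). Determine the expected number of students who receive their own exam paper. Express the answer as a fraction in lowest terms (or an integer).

Let Xᵢ = 1 if person i gets their own exam paper. For each i, P(Xᵢ=1) = 1/12.
By linearity of expectation, E[X₁+…+X_12] = 12·(1/12) = 1.

1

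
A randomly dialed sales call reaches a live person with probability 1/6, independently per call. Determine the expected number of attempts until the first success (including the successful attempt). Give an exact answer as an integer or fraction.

6

For a geometric distribution, E[trials] = 1/p = 1/(1/6) = 6.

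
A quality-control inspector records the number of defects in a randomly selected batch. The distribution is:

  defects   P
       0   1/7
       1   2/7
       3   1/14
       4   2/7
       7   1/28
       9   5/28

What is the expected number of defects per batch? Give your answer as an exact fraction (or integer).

E[X] = (1/7)·0 + (2/7)·1 + (1/14)·3 + (2/7)·4 + (1/28)·7 + (5/28)·9
     = 7/2

7/2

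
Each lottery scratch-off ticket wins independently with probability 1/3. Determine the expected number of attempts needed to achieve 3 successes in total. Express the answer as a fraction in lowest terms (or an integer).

9

By linearity (sum of 3 independent geometric waits), E[trials] = 3/p = 3/(1/3) = 9.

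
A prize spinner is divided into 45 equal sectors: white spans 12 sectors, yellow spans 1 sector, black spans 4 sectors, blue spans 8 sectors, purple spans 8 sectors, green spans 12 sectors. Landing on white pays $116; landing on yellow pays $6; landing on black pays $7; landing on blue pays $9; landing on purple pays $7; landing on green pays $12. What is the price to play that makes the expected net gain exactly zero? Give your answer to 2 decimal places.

E[payout] = (12/45)·116 + (1/45)·6 + (4/45)·7 + (8/45)·9 + (8/45)·7 + (12/45)·12 = 566/15
Fair fee = E[payout] = 566/15 ≈ $37.73

$37.73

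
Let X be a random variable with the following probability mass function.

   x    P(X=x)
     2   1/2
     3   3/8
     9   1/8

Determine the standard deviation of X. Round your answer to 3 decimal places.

E[X] = 13/4, E[X²] = 31/2
Var(X) = E[X²] − (E[X])² = 31/2 − 169/16 = 79/16
SD(X) = √(79/16) ≈ 2.222

2.222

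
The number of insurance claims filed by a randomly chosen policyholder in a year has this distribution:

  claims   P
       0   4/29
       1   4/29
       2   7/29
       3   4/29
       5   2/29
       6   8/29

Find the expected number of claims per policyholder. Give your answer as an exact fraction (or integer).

E[X] = (4/29)·0 + (4/29)·1 + (7/29)·2 + (4/29)·3 + (2/29)·5 + (8/29)·6
     = 88/29

88/29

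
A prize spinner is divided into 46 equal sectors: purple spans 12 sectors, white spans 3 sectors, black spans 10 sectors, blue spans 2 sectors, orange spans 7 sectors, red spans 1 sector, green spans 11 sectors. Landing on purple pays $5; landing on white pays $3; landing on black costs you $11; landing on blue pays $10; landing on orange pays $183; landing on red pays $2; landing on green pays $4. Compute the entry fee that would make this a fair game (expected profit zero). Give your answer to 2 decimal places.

E[payout] = (12/46)·5 + (3/46)·3 + (10/46)·(-11) + (2/46)·10 + (7/46)·183 + (1/46)·2 + (11/46)·4 = 653/23
Fair fee = E[payout] = 653/23 ≈ $28.39

$28.39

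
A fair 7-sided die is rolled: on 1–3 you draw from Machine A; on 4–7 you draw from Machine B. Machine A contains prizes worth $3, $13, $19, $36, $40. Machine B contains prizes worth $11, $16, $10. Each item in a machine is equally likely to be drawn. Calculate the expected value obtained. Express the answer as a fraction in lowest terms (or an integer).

E[X | Machine A] = (3 + 13 + 19 + 36 + 40)/5 = 111/5
E[X | Machine B] = (11 + 16 + 10)/3 = 37/3
E[X] = (3/7)·111/5 + (4/7)·37/3 = 1739/105

1739/105 dollars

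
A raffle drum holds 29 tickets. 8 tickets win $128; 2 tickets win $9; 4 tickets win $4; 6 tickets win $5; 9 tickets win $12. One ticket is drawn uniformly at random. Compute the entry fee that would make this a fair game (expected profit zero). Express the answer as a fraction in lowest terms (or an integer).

1196/29 dollars

E[payout] = (8/29)·128 + (2/29)·9 + (4/29)·4 + (6/29)·5 + (9/29)·12 = 1196/29
Fair fee = E[payout] = 1196/29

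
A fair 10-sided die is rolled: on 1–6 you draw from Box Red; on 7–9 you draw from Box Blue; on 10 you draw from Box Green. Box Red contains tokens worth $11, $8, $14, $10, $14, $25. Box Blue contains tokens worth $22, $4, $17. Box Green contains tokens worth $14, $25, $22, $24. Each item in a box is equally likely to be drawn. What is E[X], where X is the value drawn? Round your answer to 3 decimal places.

$14.625

E[X | Box Red] = (11 + 8 + 14 + 10 + 14 + 25)/6 = 41/3
E[X | Box Blue] = (22 + 4 + 17)/3 = 43/3
E[X | Box Green] = (14 + 25 + 22 + 24)/4 = 85/4
E[X] = (3/5)·41/3 + (3/10)·43/3 + (1/10)·85/4 = 117/8 ≈ 14.625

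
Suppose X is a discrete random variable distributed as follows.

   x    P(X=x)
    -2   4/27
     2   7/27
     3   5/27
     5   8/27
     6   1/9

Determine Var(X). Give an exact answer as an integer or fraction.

E[X] = (4/27)·(-2) + (7/27)·2 + (5/27)·3 + (8/27)·5 + (1/9)·6 = 79/27
E[X²] = (4/27)·4 + (7/27)·4 + (5/27)·9 + (8/27)·25 + (1/9)·36 = 397/27
Var(X) = 397/27 − (79/27)² = 4478/729

4478/729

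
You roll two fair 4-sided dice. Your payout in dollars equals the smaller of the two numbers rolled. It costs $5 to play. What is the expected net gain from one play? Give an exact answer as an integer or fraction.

Distribution of the smaller of the two numbers rolled: 1 w.p. 7/16, 2 w.p. 5/16, 3 w.p. 3/16, 4 w.p. 1/16
E[payout] = (7/16)·1 + (5/16)·2 + (3/16)·3 + (1/16)·4 = 15/8
Expected profit = 15/8 − 5 = -25/8

-25/8 dollars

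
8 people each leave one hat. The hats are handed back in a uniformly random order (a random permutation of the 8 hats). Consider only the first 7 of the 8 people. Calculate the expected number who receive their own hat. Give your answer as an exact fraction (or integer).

Let Xᵢ = 1 if person i gets their own hat. For each i, P(Xᵢ=1) = 1/8.
By linearity of expectation, E[X₁+…+X_7] = 7·(1/8) = 7/8.

7/8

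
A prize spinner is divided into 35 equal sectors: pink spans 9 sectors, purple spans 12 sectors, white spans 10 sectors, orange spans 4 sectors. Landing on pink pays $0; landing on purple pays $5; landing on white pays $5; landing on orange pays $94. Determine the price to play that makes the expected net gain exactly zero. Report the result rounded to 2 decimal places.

E[payout] = (9/35)·0 + (12/35)·5 + (10/35)·5 + (4/35)·94 = 486/35
Fair fee = E[payout] = 486/35 ≈ $13.89

$13.89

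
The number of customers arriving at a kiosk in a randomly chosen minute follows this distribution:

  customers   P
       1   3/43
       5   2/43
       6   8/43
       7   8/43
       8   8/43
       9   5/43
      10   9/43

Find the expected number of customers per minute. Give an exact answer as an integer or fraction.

316/43

E[X] = (3/43)·1 + (2/43)·5 + (8/43)·6 + (8/43)·7 + (8/43)·8 + (5/43)·9 + (9/43)·10
     = 316/43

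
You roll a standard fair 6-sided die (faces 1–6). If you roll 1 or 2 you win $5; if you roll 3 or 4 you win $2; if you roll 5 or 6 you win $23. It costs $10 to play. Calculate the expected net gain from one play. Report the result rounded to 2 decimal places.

$0.00

E[payout] = (1/3)·2 + (1/3)·5 + (1/3)·23 = 10
Expected profit = 10 − 10 = 0 ≈ $0.00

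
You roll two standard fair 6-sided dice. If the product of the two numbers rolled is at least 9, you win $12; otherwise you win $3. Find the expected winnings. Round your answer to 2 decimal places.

E[payout] = (4/9)·3 + (5/9)·12 = 8
≈ $8.00

$8.00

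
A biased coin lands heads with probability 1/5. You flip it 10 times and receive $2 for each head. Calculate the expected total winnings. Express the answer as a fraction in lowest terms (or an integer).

$4

E[#heads] = 10·1/5 = 2 (linearity over flips).
E[winnings] = 2·2 = 4.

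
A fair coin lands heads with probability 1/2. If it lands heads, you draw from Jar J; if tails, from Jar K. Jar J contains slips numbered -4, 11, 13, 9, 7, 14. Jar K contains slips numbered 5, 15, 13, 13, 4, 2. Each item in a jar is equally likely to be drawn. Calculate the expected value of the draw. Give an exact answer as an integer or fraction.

E[X | Jar J] = (-4 + 11 + 13 + 9 + 7 + 14)/6 = 25/3
E[X | Jar K] = (5 + 15 + 13 + 13 + 4 + 2)/6 = 26/3
E[X] = (1/2)·25/3 + (1/2)·26/3 = 17/2

17/2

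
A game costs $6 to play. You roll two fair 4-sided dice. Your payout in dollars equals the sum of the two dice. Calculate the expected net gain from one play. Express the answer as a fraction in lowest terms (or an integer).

Distribution of the sum of the two dice: 2 w.p. 1/16, 3 w.p. 1/8, 4 w.p. 3/16, 5 w.p. 1/4, 6 w.p. 3/16, 7 w.p. 1/8, …
E[payout] = (1/16)·2 + (1/8)·3 + (3/16)·4 + (1/4)·5 + (3/16)·6 + (1/8)·7 + (1/16)·8 = 5
Expected profit = 5 − 6 = -1

-$1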